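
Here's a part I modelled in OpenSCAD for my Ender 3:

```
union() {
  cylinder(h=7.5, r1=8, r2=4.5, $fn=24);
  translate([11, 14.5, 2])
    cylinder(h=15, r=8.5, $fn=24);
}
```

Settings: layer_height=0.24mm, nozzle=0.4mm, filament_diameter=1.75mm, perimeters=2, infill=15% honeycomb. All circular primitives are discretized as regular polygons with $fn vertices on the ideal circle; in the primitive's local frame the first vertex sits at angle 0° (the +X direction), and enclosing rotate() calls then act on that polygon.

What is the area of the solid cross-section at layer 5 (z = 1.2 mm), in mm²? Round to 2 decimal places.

171.92 mm²

At z = 1.2 mm: the cone contributes a regular 24-gon of circumradius 7.440 (interpolated between r1=8 and r2=4.5 at t=0.160) (area = (24/2)·7.440²·sin(360°/24) = 171.92 mm²); the cylinder at (11, 14.5) is not intersected at this z (z outside [2, 17]); Merging all regions: only the cone is present, so the union is just that shape — area = 171.92 mm². Overall, the cross-section is a single solid region. Net area = 171.92 mm².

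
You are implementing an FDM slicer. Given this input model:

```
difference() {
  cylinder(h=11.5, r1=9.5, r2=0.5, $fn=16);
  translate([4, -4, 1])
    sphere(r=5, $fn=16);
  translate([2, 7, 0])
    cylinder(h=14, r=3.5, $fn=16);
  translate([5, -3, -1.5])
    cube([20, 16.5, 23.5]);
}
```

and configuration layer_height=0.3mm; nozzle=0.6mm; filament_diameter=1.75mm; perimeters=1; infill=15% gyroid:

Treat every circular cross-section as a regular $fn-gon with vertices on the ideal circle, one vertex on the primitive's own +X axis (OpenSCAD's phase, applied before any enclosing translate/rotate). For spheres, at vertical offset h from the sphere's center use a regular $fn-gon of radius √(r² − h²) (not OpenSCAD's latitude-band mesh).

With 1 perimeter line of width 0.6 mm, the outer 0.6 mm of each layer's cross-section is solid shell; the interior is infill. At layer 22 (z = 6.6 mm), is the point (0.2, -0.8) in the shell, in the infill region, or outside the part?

infill

At z = 6.6 mm: the cone (r1=9.5→r2=0.5) has section circumradius 4.335 here — a regular 16-gon; the sphere at (4, -4) is not intersected at this z (|z−center|=5.600 > r=5); the r=3.5 cylinder at (2, 7) contributes a regular 16-gon of circumradius 3.5; the cube at (5, -3) is present — its section is the full 20×16.5 rectangle; After the difference (first − rest): starting from the cone, the r=3.5 cylinder at (2, 7) partially overlaps it — only the 0.80 mm² overlap (of its 37.50 mm²) is removed, clipping the outline; the 20×16.5 cube at (5, -3) misses the remaining region (no effect) — 1 connected region. Overall, the cross-section is a single solid region. The nearest boundary edge runs (1.66, -4.00)→(-0.00, -4.33); distance from the point to it = 3.43 mm. The point is inside the cross-section and 3.43 mm from the nearest boundary — more than the 0.6 mm shell width (1 × 0.6), so it's in the infill interior.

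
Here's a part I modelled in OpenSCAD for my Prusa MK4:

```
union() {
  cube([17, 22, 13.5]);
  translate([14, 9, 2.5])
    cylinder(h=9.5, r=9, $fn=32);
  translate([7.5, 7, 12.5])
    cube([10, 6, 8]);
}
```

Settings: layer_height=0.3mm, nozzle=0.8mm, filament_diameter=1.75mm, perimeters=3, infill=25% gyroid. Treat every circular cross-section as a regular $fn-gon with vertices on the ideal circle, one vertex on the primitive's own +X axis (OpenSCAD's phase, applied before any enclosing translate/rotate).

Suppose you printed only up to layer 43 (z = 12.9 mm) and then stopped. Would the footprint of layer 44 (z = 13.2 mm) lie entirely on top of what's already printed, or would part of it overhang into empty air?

entirely on top

Compare the two slices. At z = 12.9: the 17×22 cube contributes its full rectangle (area 374.00 mm²); the cylinder at (14, 9) is not intersected at this z (z outside [2.5, 12]); the 10×6 cube at (7.5, 7) contributes its full rectangle (area 60.00 mm²); Taking the union: the regions partially overlap — summed areas 434.00 mm² minus the doubly-counted overlap 57.00 mm² gives 377.00 mm² — area = 377.00 mm². At z = 13.2: the cube (footprint 17×22) is included at this height (area 374.00 mm²); the cylinder at (14, 9) is absent (z outside [2.5, 12]); the cube at (7.5, 7) is present — its section is the full 10×6 rectangle (area 60.00 mm²); Combining (union): the regions partially overlap — summed areas 434.00 mm² minus the doubly-counted overlap 57.00 mm² gives 377.00 mm² — area = 377.00 mm². Checking containment: the cross-section at z = 13.2 is a subset of the cross-section at z = 12.9.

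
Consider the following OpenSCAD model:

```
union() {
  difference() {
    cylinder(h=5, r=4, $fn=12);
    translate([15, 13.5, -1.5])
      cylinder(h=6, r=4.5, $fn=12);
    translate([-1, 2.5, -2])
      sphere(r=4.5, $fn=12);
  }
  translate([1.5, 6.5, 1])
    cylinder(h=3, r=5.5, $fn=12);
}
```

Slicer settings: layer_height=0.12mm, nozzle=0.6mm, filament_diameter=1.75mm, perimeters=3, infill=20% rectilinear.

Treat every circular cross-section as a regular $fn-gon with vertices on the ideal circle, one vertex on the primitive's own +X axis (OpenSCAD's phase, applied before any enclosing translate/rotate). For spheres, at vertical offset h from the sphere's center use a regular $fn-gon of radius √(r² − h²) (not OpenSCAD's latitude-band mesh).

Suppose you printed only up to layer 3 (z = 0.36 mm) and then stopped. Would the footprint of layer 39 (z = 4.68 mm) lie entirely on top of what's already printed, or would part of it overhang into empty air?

part overhangs

Compare the two slices. At z = 0.36: the cylinder: section is a regular 12-gon, circumradius r=4 (area = (12/2)·4.000²·sin(360°/12) = 48.00 mm²); the r=4.5 cylinder at (15, 13.5) contributes a regular 12-gon of circumradius 4.5 (area = (12/2)·4.500²·sin(360°/12) = 60.75 mm²); the sphere at (-1, 2.5): section is a regular 12-gon, circumradius = √(r²−h²) = √(4.5²−2.36²) = 3.832 (area = (12/2)·3.832²·sin(360°/12) = 44.04 mm²); After the difference (first − rest): starting from the r=4 cylinder (48.00 mm²), the r=4.5 cylinder at (15, 13.5) misses the remaining region (no effect); the r=4.5 sphere at (-1, 2.5) partially overlaps it — only the 25.79 mm² overlap (of its 44.04 mm²) is removed, clipping the outline — area = 22.21 mm²; the cylinder at (1.5, 6.5) is absent (z outside [1, 4]); Taking the union: only the result so far is present, so the union is just that shape — area = 22.21 mm². At z = 4.68: the r=4 cylinder gives a regular 12-gon of circumradius 4 (constant along its height) (area = (12/2)·4.000²·sin(360°/12) = 48.00 mm²); the cylinder at (15, 13.5) is absent (z outside [-1.5, 4.5]); the sphere at (-1, 2.5) does not reach this height (|z−center|=6.680 > r=4.5); Taking the first minus the rest: none of the subtracted shapes is present at this height, so the r=4 cylinder is unchanged — area = 48.00 mm²; the cylinder at (1.5, 6.5) is not intersected at this z (z outside [1, 4]); Taking the union: only the result so far is present, so the union is just that shape — area = 48.00 mm². Checking containment: at z = 4.68 the cross-section extends beyond the z = 0.36 cross-section by about 25.79 mm².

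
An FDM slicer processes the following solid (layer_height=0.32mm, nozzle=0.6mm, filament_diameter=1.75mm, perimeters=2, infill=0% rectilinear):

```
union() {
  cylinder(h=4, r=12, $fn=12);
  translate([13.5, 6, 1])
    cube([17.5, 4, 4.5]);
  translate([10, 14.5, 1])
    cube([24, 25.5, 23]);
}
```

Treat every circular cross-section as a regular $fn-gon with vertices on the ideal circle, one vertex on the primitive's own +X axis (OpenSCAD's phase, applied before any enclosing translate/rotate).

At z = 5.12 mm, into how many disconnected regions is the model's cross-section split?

2

At z = 5.12 mm: the cylinder is absent (z outside [0, 4]); the 17.5×4 cube at (13.5, 6) contributes its full rectangle; the cube at (10, 14.5) is present — its section is the full 24×25.5 rectangle; Taking the union: the 2 present regions are separate (no shared area or edge), so areas and boundary lengths simply add and each stays a separate island — 2 connected regions. The result has 2 disconnected regions.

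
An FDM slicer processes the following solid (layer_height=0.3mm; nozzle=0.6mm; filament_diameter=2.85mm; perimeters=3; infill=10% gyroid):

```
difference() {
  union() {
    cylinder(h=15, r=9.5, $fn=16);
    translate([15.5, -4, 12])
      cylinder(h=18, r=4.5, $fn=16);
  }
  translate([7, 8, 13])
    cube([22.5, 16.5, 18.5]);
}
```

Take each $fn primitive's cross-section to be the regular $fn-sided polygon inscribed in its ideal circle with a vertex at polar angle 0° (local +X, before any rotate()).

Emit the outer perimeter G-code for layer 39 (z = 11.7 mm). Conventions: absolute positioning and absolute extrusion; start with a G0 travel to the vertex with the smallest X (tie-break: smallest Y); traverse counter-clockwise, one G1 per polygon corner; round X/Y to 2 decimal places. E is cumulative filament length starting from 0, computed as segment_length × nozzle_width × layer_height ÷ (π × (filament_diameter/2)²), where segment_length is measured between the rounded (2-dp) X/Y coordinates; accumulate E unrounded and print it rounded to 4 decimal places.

G0 X-9.50 Y0.00 Z11.70
G1 X-8.78 Y-3.64 E0.1047
G1 X-6.72 Y-6.72 E0.2092
G1 X-3.64 Y-8.78 E0.3138
G1 X0.00 Y-9.50 E0.4185
G1 X3.64 Y-8.78 E0.5232
G1 X6.72 Y-6.72 E0.6277
G1 X8.78 Y-3.64 E0.7323
G1 X9.50 Y0.00 E0.8370
G1 X8.78 Y3.64 E0.9417
G1 X6.72 Y6.72 E1.0462
G1 X3.64 Y8.78 E1.1508
G1 X0.00 Y9.50 E1.2555
G1 X-3.64 Y8.78 E1.3602
G1 X-6.72 Y6.72 E1.4647
G1 X-8.78 Y3.64 E1.5693
G1 X-9.50 Y0.00 E1.6740

At z = 11.7 mm: the r=9.5 cylinder gives a regular 16-gon of circumradius 9.5 (constant along its height); the cylinder at (15.5, -4) is not intersected at this z (z outside [12, 30]); Combining (union): only the r=9.5 cylinder is present, so the union is just that shape — 1 connected region; the cube at (7, 8) is not intersected at this z (z outside [13, 31.5]); After the difference (first − rest): none of the subtracted shapes is present at this height, so the result so far is unchanged — 1 connected region. The outline is a single polygon with 16 vertices. Extrusion per mm of travel: 0.6 × 0.3 / (π × 1.425²) = 0.028216. Accumulating E over each segment gives final E = 1.6740.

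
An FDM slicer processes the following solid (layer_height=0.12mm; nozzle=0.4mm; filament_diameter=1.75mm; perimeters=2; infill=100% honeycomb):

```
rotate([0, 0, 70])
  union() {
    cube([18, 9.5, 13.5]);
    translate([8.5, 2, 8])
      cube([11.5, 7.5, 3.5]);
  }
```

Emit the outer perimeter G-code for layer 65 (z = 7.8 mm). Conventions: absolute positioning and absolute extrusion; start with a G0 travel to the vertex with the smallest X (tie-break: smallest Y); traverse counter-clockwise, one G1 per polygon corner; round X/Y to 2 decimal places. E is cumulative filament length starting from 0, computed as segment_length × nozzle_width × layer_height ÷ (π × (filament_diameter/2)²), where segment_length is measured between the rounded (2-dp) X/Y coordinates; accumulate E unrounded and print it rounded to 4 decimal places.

G0 X-8.93 Y3.25 Z7.80
G1 X0.00 Y0.00 E0.1896
G1 X6.16 Y16.91 E0.5488
G1 X-2.77 Y20.16 E0.7384
G1 X-8.93 Y3.25 E1.0976

At z = 7.8 mm: the cube (footprint 18×9.5) is included at this height; the cube at (8.5, 2) does not reach this height (z outside [8, 11.5]); Taking the union: only the 18×9.5 cube is present, so the union is just that shape — 1 connected region; (whole slice rotated 70° about Z — lengths, areas and connectivity unchanged). The outline is a single polygon with 4 vertices. Extrusion per mm of travel: 0.4 × 0.12 / (π × 0.875²) = 0.019956. Accumulating E over each segment gives final E = 1.0976.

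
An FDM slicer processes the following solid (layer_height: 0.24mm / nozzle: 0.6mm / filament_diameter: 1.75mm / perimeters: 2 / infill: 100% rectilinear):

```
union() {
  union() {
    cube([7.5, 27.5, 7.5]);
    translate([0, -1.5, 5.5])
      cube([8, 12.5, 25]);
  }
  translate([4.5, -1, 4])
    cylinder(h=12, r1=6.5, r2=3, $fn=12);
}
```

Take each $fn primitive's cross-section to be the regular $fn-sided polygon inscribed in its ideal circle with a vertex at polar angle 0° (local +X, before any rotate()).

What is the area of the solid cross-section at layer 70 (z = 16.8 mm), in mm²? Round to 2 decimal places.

100.00 mm²

At z = 16.8 mm: the cube is not intersected at this z (z outside [0, 7.5]); the cube at (0, -1.5) is present — its section is the full 8×12.5 rectangle (area 100.00 mm²); Merging all regions: only the 8×12.5 cube at (0, -1.5) is present, so the union is just that shape — area = 100.00 mm²; the cone at (4.5, -1) does not reach this height (z outside [4, 16]); Taking the union: only that combined region is present, so the union is just that shape — area = 100.00 mm². Overall, the cross-section is a single solid region. Net area = 100.00 mm².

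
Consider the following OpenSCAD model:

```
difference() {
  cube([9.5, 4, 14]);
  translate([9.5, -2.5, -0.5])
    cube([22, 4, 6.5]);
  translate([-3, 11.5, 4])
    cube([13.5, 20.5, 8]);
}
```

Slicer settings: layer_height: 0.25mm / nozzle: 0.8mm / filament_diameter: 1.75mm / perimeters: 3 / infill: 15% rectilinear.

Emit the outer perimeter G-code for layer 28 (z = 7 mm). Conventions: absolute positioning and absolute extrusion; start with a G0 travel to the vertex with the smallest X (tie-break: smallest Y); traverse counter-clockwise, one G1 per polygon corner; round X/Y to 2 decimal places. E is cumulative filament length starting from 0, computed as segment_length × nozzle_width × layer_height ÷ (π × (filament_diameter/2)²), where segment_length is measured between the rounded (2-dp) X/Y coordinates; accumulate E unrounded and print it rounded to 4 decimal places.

At z = 7 mm: the cube is present — its section is the full 9.5×4 rectangle; the cube at (9.5, -2.5) does not reach this height (z outside [-0.5, 6]); the cube at (-3, 11.5) (footprint 13.5×20.5) is included at this height; After the difference (first − rest): starting from the 9.5×4 cube, the 13.5×20.5 cube at (-3, 11.5) misses the remaining region (no effect) — 1 connected region. The outline is a single polygon with 4 vertices. Extrusion per mm of travel: 0.8 × 0.25 / (π × 0.875²) = 0.083150. Accumulating E over each segment gives final E = 2.2451.

G0 X0.00 Y0.00 Z7.00
G1 X9.50 Y0.00 E0.7899
G1 X9.50 Y4.00 E1.1225
G1 X0.00 Y4.00 E1.9125
G1 X0.00 Y0.00 E2.2451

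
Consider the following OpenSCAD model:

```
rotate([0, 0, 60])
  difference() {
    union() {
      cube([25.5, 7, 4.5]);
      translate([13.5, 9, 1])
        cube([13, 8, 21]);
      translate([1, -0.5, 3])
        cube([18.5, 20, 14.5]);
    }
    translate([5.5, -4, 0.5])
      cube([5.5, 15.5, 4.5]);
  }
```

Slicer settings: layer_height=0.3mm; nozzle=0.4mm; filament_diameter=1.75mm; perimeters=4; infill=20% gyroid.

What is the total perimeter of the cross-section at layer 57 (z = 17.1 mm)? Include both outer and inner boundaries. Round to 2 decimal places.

91.00 mm

At z = 17.1 mm: the cube is not intersected at this z (z outside [0, 4.5]); the cube at (13.5, 9) is present — its section is the full 13×8 rectangle (perimeter 42.00 mm); the cube at (1, -0.5) (footprint 18.5×20) is included at this height (perimeter 77.00 mm); Combining (union): the regions partially overlap (shared area 48.00 mm²), so the edge portions inside another operand are dropped and the merged outline is re-measured after clipping — boundary = 91.00 mm; the cube at (5.5, -4) is absent (z outside [0.5, 5]); Taking the first minus the rest: none of the subtracted shapes is present at this height, so the result so far is unchanged — boundary = 91.00 mm; (rotated 60° about Z; rotation is an isometry so areas/perimeters/island counts are preserved). Overall, the cross-section is a single solid region. Total boundary length (outer) = 91.00 mm.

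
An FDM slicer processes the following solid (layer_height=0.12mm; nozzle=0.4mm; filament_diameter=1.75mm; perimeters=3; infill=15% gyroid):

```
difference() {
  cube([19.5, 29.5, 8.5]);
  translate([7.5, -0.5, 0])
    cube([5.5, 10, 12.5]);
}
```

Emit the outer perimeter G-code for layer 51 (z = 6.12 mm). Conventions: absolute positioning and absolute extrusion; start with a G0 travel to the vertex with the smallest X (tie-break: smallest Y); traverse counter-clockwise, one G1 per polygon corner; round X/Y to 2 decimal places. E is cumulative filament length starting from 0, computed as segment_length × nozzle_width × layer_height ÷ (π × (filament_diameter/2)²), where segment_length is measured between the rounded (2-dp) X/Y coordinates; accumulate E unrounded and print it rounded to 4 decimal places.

G0 X0.00 Y0.00 Z6.12
G1 X7.50 Y0.00 E0.1497
G1 X7.50 Y9.50 E0.3393
G1 X13.00 Y9.50 E0.4490
G1 X13.00 Y0.00 E0.6386
G1 X19.50 Y0.00 E0.7683
G1 X19.50 Y29.50 E1.3570
G1 X0.00 Y29.50 E1.7462
G1 X0.00 Y0.00 E2.3349

At z = 6.12 mm: the 19.5×29.5 cube contributes its full rectangle; the cube at (7.5, -0.5) is present — its section is the full 5.5×10 rectangle; Taking the first minus the rest: starting from the 19.5×29.5 cube, the 5.5×10 cube at (7.5, -0.5) partially overlaps it — only the 52.25 mm² overlap (of its 55.00 mm²) is removed, clipping the outline — 1 connected region. The outline is a single polygon with 8 vertices. Extrusion per mm of travel: 0.4 × 0.12 / (π × 0.875²) = 0.019956. Accumulating E over each segment gives final E = 2.3349.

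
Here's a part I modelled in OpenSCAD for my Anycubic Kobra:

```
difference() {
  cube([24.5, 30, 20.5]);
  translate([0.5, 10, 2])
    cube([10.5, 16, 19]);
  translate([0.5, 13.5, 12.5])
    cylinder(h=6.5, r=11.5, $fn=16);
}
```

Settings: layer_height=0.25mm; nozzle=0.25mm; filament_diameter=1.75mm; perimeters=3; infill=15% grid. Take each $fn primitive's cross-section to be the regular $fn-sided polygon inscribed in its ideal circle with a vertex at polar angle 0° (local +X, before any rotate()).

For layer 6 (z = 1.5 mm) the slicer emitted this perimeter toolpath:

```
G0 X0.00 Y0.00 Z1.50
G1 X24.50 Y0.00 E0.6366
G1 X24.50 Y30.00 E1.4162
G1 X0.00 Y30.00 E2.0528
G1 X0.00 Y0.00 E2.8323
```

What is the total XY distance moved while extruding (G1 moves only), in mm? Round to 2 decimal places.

Sum the Euclidean lengths of each G1 segment: total = 109.00 mm.

109.00 mm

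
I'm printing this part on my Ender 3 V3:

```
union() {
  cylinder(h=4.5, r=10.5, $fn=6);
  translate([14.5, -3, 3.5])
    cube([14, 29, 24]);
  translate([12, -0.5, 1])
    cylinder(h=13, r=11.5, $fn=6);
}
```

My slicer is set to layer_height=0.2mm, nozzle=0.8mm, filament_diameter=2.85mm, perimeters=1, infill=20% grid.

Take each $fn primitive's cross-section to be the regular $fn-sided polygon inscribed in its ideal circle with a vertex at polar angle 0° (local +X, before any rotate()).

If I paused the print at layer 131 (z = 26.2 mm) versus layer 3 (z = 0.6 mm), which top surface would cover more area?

layer 131 (z = 26.2 mm)

Layer 131 (z = 26.2): the cylinder is absent (z outside [0, 4.5]); the 14×29 cube at (14.5, -3) contributes its full rectangle (area 406.00 mm²); the cylinder at (12, -0.5) is absent (z outside [1, 14]); Taking the union: only the 14×29 cube at (14.5, -3) is present, so the union is just that shape — area = 406.00 mm². So its area = 406.00 mm². Layer 3 (z = 0.6): the r=10.5 cylinder gives a regular 6-gon of circumradius 10.5 (constant along its height) (area = (6/2)·10.500²·sin(360°/6) = 286.44 mm²); the cube at (14.5, -3) is not intersected at this z (z outside [3.5, 27.5]); the cylinder at (12, -0.5) is not intersected at this z (z outside [1, 14]); Taking the union: only the r=10.5 cylinder is present, so the union is just that shape — area = 286.44 mm². So its area = 286.44 mm². Layer 131 is larger (406.00 vs 286.44 mm²).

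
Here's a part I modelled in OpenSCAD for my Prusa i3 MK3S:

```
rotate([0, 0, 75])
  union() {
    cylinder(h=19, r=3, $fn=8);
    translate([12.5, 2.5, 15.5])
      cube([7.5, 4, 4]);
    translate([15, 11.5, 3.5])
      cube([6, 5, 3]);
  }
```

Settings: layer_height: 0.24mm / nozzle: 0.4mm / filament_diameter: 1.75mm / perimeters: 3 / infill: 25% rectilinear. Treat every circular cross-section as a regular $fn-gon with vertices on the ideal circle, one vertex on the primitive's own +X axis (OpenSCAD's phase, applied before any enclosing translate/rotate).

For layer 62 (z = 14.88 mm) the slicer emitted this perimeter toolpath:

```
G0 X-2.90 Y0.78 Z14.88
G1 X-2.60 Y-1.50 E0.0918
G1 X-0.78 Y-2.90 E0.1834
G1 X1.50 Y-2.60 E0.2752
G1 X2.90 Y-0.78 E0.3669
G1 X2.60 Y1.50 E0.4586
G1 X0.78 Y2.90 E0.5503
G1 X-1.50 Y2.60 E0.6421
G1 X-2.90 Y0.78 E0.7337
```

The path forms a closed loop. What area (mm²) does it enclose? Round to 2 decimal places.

Apply the shoelace formula to the sequence of (X, Y) vertices; enclosed area = 25.50 mm².

25.50 mm²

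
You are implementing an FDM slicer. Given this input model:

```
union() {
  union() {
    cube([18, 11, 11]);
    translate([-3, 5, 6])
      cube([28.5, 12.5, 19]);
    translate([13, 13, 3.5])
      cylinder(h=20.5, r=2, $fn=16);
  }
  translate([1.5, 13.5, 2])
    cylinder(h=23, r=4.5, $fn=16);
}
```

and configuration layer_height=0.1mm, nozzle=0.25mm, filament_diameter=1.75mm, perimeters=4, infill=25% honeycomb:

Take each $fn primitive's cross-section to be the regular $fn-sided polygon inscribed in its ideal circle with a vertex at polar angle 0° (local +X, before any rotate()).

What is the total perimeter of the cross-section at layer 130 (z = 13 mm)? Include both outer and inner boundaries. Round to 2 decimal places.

At z = 13 mm: the cube does not reach this height (z outside [0, 11]); the cube at (-3, 5) is present — its section is the full 28.5×12.5 rectangle (perimeter 82.00 mm); the r=2 cylinder at (13, 13) gives a regular 16-gon of circumradius 2 (constant along its height) (perimeter = 2·16·2.000·sin(180°/16) = 12.49 mm); Taking the union: the r=2 cylinder at (13, 13) lies entirely inside the 28.5×12.5 cube at (-3, 5), so the union is just the 28.5×12.5 cube at (-3, 5) — boundary = 82.00 mm; the cylinder at (1.5, 13.5): section is a regular 16-gon, circumradius r=4.5 (perimeter = 2·16·4.500·sin(180°/16) = 28.09 mm); Taking the union: the regions partially overlap (shared area 60.83 mm²), so the edge portions inside another operand are dropped and the merged outline is re-measured after clipping — boundary = 82.16 mm. Overall, the cross-section is a single solid region. Total boundary length (outer) = 82.16 mm.

82.16 mm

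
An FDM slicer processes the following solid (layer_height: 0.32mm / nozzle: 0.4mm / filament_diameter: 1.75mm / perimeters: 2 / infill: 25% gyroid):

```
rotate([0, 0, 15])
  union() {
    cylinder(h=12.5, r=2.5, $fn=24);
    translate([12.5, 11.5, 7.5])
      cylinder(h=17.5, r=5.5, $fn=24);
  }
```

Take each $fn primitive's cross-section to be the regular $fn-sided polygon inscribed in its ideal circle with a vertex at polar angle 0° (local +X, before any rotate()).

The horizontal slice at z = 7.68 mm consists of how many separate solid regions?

At z = 7.68 mm: the cylinder: section is a regular 24-gon, circumradius r=2.5; the r=5.5 cylinder at (12.5, 11.5) gives a regular 24-gon of circumradius 5.5 (constant along its height); Merging all regions: the 2 present regions are separate (no shared area or edge), so areas and boundary lengths simply add and each stays a separate island — 2 connected regions; (rotated 15° about Z; rotation is an isometry so areas/perimeters/island counts are preserved). The result has 2 disconnected regions.

2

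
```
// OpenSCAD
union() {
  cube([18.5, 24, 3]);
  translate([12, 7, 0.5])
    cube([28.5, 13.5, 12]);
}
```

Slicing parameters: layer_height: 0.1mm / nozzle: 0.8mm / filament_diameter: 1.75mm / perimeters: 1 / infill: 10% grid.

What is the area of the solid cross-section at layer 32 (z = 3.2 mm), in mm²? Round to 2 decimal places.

At z = 3.2 mm: the cube is absent (z outside [0, 3]); the 28.5×13.5 cube at (12, 7) contributes its full rectangle (area 384.75 mm²); Taking the union: only the 28.5×13.5 cube at (12, 7) is present, so the union is just that shape — area = 384.75 mm². Overall, the cross-section is a single solid region. Net area = 384.75 mm².

384.75 mm²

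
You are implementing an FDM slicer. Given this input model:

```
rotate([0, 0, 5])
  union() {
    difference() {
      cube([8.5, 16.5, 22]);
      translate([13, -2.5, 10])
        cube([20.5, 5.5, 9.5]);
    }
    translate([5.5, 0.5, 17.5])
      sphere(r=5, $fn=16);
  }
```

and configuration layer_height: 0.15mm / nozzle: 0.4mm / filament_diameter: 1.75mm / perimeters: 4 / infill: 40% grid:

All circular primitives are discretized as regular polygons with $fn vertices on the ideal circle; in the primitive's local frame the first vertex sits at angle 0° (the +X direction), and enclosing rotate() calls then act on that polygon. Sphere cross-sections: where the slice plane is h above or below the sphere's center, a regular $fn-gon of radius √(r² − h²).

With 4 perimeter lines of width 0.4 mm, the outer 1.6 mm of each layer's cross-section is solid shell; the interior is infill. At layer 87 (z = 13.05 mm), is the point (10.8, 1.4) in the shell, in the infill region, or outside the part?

outside

At z = 13.05 mm: the 8.5×16.5 cube contributes its full rectangle; the cube at (13, -2.5) (footprint 20.5×5.5) is included at this height; Taking the first minus the rest: starting from the 8.5×16.5 cube, the 20.5×5.5 cube at (13, -2.5) misses the remaining region (no effect) — 1 connected region; the r=5 sphere at (5.5, 0.5) slices to a regular 16-gon of circumradius 2.280 (√(r²−h²) with h=4.45 from center); Combining (union): the regions partially overlap (shared area 10.19 mm²), so overlapping operands fuse into one piece — 1 connected region; (whole slice rotated 5° about Z — lengths, areas and connectivity unchanged). Overall, the cross-section is a single solid region. Undo the 5° rotation: the query point maps to (10.881, 0.453) in the un-rotated model frame. The nearest boundary edge runs (8.50, 16.50)→(8.50, 0.00); distance from the point to it = 2.38 mm. The point is not inside any of the regions above, so it lies outside the cross-section (2.38 mm from the nearest boundary).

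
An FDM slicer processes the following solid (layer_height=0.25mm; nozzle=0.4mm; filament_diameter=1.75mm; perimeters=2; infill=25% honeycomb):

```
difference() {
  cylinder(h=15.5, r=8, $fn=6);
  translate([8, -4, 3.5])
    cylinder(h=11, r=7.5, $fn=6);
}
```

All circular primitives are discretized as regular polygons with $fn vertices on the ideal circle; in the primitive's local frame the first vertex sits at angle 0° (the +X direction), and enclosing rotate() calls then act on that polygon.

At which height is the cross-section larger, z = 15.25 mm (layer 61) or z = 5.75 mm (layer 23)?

Layer 61 (z = 15.25): the cylinder: section is a regular 6-gon, circumradius r=8 (area = (6/2)·8.000²·sin(360°/6) = 166.28 mm²); the cylinder at (8, -4) is not intersected at this z (z outside [3.5, 14.5]); Taking the first minus the rest: none of the subtracted shapes is present at this height, so the r=8 cylinder is unchanged — area = 166.28 mm². So its area = 166.28 mm². Layer 23 (z = 5.75): the r=8 cylinder gives a regular 6-gon of circumradius 8 (constant along its height) (area = (6/2)·8.000²·sin(360°/6) = 166.28 mm²); the cylinder at (8, -4): section is a regular 6-gon, circumradius r=7.5 (area = (6/2)·7.500²·sin(360°/6) = 146.14 mm²); After the difference (first − rest): starting from the r=8 cylinder (166.28 mm²), the r=7.5 cylinder at (8, -4) partially overlaps it — only the 40.37 mm² overlap (of its 146.14 mm²) is removed, clipping the outline — area = 125.91 mm². So its area = 125.91 mm². Layer 61 is larger (166.28 vs 125.91 mm²).

layer 61 (z = 15.25 mm)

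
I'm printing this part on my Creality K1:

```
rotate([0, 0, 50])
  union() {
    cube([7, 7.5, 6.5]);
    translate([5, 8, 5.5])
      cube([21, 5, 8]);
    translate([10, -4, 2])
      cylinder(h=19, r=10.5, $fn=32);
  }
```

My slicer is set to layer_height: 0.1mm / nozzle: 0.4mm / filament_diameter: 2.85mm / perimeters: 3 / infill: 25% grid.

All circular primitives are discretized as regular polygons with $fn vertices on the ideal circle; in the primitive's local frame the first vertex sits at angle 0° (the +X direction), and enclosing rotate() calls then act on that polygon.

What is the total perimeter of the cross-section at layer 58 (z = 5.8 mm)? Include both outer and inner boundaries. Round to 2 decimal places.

124.84 mm

At z = 5.8 mm: the cube is present — its section is the full 7×7.5 rectangle (perimeter 29.00 mm); the 21×5 cube at (5, 8) contributes its full rectangle (perimeter 52.00 mm); the r=10.5 cylinder at (10, -4) gives a regular 32-gon of circumradius 10.5 (constant along its height) (perimeter = 2·32·10.500·sin(180°/32) = 65.87 mm); Merging all regions: the regions partially overlap (shared area 26.25 mm²), so the edge portions inside another operand are dropped and the merged outline is re-measured after clipping — boundary = 124.84 mm; (whole slice rotated 50° about Z — lengths, areas and connectivity unchanged). Overall, the cross-section has 2 separate islands. Total boundary length (outer) = 124.84 mm.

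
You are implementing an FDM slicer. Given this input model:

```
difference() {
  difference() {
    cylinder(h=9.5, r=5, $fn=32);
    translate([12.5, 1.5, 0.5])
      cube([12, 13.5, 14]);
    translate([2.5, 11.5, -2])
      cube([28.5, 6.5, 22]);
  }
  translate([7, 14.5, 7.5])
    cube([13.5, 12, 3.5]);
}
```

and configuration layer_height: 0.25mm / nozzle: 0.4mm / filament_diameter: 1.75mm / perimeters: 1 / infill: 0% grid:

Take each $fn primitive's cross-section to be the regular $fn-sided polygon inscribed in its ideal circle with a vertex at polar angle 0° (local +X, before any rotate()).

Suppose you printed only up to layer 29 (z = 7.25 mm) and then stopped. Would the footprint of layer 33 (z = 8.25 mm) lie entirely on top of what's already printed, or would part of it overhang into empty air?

entirely on top

Compare the two slices. At z = 7.25: the r=5 cylinder gives a regular 32-gon of circumradius 5 (constant along its height) (area = (32/2)·5.000²·sin(360°/32) = 78.04 mm²); the cube at (12.5, 1.5) is present — its section is the full 12×13.5 rectangle (area 162.00 mm²); the cube at (2.5, 11.5) (footprint 28.5×6.5) is included at this height (area 185.25 mm²); Taking the first minus the rest: starting from the r=5 cylinder (78.04 mm²), the 12×13.5 cube at (12.5, 1.5) misses the remaining region (no effect); the 28.5×6.5 cube at (2.5, 11.5) misses the remaining region (no effect) — area = 78.04 mm²; the cube at (7, 14.5) is not intersected at this z (z outside [7.5, 11]); Taking the first minus the rest: none of the subtracted shapes is present at this height, so that combined region is unchanged — area = 78.04 mm². At z = 8.25: the r=5 cylinder gives a regular 32-gon of circumradius 5 (constant along its height) (area = (32/2)·5.000²·sin(360°/32) = 78.04 mm²); the cube at (12.5, 1.5) (footprint 12×13.5) is included at this height (area 162.00 mm²); the cube at (2.5, 11.5) (footprint 28.5×6.5) is included at this height (area 185.25 mm²); After the difference (first − rest): starting from the r=5 cylinder (78.04 mm²), the 12×13.5 cube at (12.5, 1.5) misses the remaining region (no effect); the 28.5×6.5 cube at (2.5, 11.5) misses the remaining region (no effect) — area = 78.04 mm²; the cube at (7, 14.5) is present — its section is the full 13.5×12 rectangle (area 162.00 mm²); After the difference (first − rest): starting from that combined region (78.04 mm²), the 13.5×12 cube at (7, 14.5) misses the remaining region (no effect) — area = 78.04 mm². Checking containment: the cross-section at z = 8.25 is a subset of the cross-section at z = 7.25.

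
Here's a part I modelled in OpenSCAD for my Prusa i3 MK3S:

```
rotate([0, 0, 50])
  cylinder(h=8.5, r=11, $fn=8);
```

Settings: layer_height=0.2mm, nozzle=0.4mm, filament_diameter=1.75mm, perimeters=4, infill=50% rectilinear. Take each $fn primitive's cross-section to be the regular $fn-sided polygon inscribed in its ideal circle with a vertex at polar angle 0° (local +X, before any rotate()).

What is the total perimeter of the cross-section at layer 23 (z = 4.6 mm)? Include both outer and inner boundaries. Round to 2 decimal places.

At z = 4.6 mm: the cylinder: section is a regular 8-gon, circumradius r=11 (perimeter = 2·8·11.000·sin(180°/8) = 67.35 mm); (rotated 50° about Z; rotation is an isometry so areas/perimeters/island counts are preserved). Overall, the cross-section is a single solid region. Total boundary length (outer) = 67.35 mm.

67.35 mm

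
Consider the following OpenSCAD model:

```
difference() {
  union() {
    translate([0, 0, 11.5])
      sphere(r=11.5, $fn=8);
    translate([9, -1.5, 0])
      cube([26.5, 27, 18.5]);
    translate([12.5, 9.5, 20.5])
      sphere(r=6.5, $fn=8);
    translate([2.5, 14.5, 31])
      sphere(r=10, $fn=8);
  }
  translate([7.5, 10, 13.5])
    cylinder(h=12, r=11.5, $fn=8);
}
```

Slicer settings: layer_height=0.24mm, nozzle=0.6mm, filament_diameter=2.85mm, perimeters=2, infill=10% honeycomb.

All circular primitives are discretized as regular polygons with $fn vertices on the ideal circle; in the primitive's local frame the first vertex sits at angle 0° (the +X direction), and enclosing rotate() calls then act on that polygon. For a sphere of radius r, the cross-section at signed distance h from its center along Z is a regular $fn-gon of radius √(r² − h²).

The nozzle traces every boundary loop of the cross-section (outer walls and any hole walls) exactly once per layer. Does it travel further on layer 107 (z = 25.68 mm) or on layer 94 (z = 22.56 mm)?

Layer 107 (z = 25.68): the sphere does not reach this height (|z−center|=14.180 > r=11.5); the cube at (9, -1.5) does not reach this height (z outside [0, 18.5]); the r=6.5 sphere at (12.5, 9.5) slices to a regular 8-gon of circumradius 3.927 (√(r²−h²) with h=5.18 from center) (perimeter = 2·8·3.927·sin(180°/8) = 24.04 mm); the sphere at (2.5, 14.5): section is a regular 8-gon, circumradius = √(r²−h²) = √(10²−5.32²) = 8.467 (perimeter = 2·8·8.467·sin(180°/8) = 51.85 mm); Taking the union: the regions partially overlap (shared area 0.99 mm²), so the edge portions inside another operand are dropped and the merged outline is re-measured after clipping — boundary = 68.44 mm; the cylinder at (7.5, 10) is absent (z outside [13.5, 25.5]); Taking the first minus the rest: none of the subtracted shapes is present at this height, so the result so far is unchanged — boundary = 68.44 mm. So its perimeter = 68.44 mm. Layer 94 (z = 22.56): the r=11.5 sphere slices to a regular 8-gon of circumradius 3.151 (√(r²−h²) with h=11.06 from center) (perimeter = 2·8·3.151·sin(180°/8) = 19.29 mm); the cube at (9, -1.5) is not intersected at this z (z outside [0, 18.5]); the sphere at (12.5, 9.5): section is a regular 8-gon, circumradius = √(r²−h²) = √(6.5²−2.06²) = 6.165 (perimeter = 2·8·6.165·sin(180°/8) = 37.75 mm); the r=10 sphere at (2.5, 14.5) slices to a regular 8-gon of circumradius 5.363 (√(r²−h²) with h=8.44 from center) (perimeter = 2·8·5.363·sin(180°/8) = 32.84 mm); Taking the union: the 3 present regions are separate (no shared area or edge), so areas and boundary lengths simply add and each stays a separate island — boundary = 89.88 mm; the r=11.5 cylinder at (7.5, 10) gives a regular 8-gon of circumradius 11.5 (constant along its height) (perimeter = 2·8·11.500·sin(180°/8) = 70.41 mm); After the difference (first − rest): starting from the result so far, the r=11.5 cylinder at (7.5, 10) partially overlaps it — only the 189.25 mm² overlap (of its 374.06 mm²) is removed, clipping the outline — boundary = 37.23 mm. So its perimeter = 37.23 mm. Layer 107 is larger (68.44 vs 37.23 mm).

layer 107 (z = 25.68 mm)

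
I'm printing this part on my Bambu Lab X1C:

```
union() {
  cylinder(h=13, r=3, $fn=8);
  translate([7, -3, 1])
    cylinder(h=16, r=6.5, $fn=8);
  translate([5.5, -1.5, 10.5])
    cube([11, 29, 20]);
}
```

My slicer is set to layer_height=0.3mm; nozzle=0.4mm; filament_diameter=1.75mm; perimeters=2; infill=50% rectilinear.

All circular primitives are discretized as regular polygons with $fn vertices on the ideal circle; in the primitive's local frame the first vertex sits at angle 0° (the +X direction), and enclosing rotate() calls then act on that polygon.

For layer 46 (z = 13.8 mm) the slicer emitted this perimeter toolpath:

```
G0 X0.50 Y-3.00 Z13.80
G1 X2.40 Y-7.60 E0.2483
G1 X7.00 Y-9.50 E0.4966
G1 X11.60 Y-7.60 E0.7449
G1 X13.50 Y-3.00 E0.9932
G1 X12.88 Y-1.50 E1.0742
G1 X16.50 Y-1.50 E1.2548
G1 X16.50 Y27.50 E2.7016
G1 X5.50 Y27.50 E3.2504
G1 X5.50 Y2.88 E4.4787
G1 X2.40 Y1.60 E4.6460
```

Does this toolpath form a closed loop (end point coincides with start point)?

no

Start point (G0): (0.50, -3.00). End point (last G1): the path does not return to the start — open.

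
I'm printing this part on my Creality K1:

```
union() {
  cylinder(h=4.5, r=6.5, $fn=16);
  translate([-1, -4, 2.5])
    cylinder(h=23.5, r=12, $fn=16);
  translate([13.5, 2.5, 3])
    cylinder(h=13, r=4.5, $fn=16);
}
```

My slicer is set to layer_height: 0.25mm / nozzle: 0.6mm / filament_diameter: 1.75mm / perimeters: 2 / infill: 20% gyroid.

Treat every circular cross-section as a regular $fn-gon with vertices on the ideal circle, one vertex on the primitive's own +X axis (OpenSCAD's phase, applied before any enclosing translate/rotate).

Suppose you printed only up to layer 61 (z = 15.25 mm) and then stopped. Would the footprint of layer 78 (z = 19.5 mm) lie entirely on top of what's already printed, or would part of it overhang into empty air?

entirely on top

Compare the two slices. At z = 15.25: the cylinder does not reach this height (z outside [0, 4.5]); the cylinder at (-1, -4): section is a regular 16-gon, circumradius r=12 (area = (16/2)·12.000²·sin(360°/16) = 440.85 mm²); the r=4.5 cylinder at (13.5, 2.5) gives a regular 16-gon of circumradius 4.5 (constant along its height) (area = (16/2)·4.500²·sin(360°/16) = 61.99 mm²); Combining (union): the regions partially overlap — summed areas 502.85 mm² minus the doubly-counted overlap 0.93 mm² gives 501.91 mm² — area = 501.91 mm². At z = 19.5: the cylinder is not intersected at this z (z outside [0, 4.5]); the r=12 cylinder at (-1, -4) gives a regular 16-gon of circumradius 12 (constant along its height) (area = (16/2)·12.000²·sin(360°/16) = 440.85 mm²); the cylinder at (13.5, 2.5) is not intersected at this z (z outside [3, 16]); Combining (union): only the r=12 cylinder at (-1, -4) is present, so the union is just that shape — area = 440.85 mm². Checking containment: the cross-section at z = 19.5 is a subset of the cross-section at z = 15.25.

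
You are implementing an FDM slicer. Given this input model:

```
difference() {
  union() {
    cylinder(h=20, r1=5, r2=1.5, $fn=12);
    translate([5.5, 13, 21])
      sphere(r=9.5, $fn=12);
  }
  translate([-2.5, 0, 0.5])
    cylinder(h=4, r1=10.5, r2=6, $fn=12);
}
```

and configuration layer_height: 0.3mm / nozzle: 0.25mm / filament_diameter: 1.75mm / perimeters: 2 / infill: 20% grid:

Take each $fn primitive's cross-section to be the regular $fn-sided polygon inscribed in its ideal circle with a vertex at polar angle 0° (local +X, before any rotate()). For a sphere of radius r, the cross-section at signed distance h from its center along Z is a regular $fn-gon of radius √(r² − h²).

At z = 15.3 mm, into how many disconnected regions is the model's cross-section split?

2

At z = 15.3 mm: the cone: at t=0.765 of its height the radius interpolates to r₁+(r₂−r₁)t = 2.322, giving a regular 12-gon of that circumradius; the r=9.5 sphere at (5.5, 13) contributes a regular 12-gon of circumradius √(9.5²−5.7²) = 7.600; Taking the union: the 2 present regions are separate (no shared area or edge), so areas and boundary lengths simply add and each stays a separate island — 2 connected regions; the cone at (-2.5, 0) is absent (z outside [0.5, 4.5]); After the difference (first − rest): none of the subtracted shapes is present at this height, so that combined region is unchanged — 2 connected regions. The result has 2 disconnected regions.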